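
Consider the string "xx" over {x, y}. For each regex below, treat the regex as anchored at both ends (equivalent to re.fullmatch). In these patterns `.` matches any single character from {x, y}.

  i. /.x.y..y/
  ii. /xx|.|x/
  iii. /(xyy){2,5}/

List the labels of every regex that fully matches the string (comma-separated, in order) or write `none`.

i → no match — must end with "y"
ii → match
iii → no match — must start with "xyy"

ii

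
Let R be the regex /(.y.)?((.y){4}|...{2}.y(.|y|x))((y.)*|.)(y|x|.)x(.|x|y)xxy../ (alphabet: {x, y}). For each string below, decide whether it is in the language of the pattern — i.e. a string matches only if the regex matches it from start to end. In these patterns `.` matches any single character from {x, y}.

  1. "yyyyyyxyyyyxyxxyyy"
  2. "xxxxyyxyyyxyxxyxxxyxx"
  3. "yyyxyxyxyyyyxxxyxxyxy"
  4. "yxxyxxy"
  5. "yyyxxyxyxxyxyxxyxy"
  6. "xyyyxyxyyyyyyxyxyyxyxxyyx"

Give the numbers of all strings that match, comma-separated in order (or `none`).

1, 3

1 → match
2 → no match
3 → match
4 → no match
5 → no match
6 → no match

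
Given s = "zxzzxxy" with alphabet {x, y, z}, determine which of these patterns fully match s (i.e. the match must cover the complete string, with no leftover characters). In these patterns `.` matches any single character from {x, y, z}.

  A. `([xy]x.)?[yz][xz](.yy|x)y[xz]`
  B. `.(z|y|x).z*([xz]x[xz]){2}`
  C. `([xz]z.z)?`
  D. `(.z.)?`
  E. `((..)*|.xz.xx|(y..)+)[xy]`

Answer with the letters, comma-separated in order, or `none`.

E

A → no match
B → no match
C → no match
D → no match
E → match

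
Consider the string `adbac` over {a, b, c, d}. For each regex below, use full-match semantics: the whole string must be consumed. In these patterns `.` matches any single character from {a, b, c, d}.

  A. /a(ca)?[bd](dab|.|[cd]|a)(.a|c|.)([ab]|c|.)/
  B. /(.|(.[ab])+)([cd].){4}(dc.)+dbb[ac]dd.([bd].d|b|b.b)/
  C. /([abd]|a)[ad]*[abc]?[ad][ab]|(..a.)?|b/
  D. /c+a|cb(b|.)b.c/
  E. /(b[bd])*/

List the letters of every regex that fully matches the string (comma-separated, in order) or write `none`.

A → match
B → no match
C → no match
D → no match
E → no match

A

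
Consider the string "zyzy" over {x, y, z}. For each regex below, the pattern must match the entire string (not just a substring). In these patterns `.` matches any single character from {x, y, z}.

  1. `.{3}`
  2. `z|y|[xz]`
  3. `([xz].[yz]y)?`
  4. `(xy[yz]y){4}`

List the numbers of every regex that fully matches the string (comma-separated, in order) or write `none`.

3

1 → no match
2 → no match
3 → match
4 → no match — must start with "xy"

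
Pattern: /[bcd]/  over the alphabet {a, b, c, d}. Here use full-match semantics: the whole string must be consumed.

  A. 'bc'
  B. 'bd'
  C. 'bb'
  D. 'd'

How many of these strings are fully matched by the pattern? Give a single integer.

1

A. 'bc' → no match
B. 'bd' → no match
C. 'bb' → no match
D. 'd' → match
Total matched: 1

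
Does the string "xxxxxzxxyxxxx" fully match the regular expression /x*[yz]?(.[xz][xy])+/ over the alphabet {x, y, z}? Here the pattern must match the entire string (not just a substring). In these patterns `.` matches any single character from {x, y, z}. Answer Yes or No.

No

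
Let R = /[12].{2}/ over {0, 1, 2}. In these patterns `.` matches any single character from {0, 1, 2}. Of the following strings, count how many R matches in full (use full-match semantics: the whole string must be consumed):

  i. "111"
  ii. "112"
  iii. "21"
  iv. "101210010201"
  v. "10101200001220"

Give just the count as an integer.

i → match
ii → match
iii → no match
iv → no match
v → no match
Total matched: 2

2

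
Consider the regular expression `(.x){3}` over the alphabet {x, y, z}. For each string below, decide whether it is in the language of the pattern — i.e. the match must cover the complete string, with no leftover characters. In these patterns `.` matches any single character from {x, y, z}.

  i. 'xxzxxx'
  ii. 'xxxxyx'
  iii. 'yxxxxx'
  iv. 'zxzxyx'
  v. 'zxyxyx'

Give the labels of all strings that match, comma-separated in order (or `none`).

i, ii, iii, iv, v

i → match
ii → match
iii → match
iv → match
v → match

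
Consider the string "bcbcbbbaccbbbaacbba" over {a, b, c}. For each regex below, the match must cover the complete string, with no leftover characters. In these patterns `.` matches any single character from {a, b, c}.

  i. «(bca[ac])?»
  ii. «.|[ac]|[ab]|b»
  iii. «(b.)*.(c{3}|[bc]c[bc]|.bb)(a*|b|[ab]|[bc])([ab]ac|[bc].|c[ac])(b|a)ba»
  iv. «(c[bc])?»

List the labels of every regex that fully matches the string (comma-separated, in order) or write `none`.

iii

i → no match
ii → no match
iii → match
iv → no match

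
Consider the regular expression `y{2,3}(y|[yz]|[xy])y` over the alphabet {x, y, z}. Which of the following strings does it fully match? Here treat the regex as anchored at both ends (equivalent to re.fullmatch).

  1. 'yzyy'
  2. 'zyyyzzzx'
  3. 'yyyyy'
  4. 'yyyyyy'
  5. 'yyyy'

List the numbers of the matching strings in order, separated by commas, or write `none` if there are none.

3, 5

1 → no match
2 → no match — must start with 'y'
3 → match
4 → no match
5 → match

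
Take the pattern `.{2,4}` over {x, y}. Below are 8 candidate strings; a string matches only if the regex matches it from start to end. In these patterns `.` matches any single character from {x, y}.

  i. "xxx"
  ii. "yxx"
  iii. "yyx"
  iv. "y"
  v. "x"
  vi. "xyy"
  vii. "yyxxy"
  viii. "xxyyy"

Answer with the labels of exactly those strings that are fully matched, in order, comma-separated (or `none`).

i, ii, iii, vi

i → match
ii → match
iii → match
iv → no match
v → no match
vi → match
vii → no match
viii → no match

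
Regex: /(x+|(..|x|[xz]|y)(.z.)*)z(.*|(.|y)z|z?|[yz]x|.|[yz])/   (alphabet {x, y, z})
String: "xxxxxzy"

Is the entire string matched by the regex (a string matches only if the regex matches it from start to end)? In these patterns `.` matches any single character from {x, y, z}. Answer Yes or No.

Yes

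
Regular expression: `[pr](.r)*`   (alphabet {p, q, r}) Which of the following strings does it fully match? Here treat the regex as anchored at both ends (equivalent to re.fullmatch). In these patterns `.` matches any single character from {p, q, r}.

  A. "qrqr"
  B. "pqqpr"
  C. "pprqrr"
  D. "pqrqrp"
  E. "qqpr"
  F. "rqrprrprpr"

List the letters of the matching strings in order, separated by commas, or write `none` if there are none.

A → no match
B → no match
C → no match
D → no match
E → no match
F → no match

none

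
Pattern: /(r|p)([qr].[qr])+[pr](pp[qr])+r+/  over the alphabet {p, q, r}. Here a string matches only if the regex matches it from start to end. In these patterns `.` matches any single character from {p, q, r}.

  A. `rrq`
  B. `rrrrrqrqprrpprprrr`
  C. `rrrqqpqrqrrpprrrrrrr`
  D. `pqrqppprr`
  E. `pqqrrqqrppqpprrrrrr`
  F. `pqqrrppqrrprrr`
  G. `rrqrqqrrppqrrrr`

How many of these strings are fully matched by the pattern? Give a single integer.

4

A → no match — must end with `r`
B → no match
C → match
D → match
E → match
F → no match
G → match
Total matched: 4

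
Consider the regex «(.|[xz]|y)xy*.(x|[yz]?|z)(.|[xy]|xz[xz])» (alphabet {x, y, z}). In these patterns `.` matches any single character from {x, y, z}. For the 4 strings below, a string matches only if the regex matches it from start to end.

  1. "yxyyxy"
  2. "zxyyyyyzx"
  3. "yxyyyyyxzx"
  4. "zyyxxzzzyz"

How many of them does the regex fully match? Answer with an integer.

3

1 → match
2 → match
3 → match
4 → no match
Total matched: 3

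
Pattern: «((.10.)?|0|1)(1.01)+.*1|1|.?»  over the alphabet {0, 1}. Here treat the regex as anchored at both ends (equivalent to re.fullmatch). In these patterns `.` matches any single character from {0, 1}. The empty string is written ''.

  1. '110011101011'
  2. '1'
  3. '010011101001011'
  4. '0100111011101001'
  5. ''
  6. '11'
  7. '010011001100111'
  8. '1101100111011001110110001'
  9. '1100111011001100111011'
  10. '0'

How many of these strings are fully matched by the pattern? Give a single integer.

1 → match
2 → match
3 → match
4 → match
5 → match
6 → no match
7 → match
8 → match
9 → match
10 → match
Total matched: 9

9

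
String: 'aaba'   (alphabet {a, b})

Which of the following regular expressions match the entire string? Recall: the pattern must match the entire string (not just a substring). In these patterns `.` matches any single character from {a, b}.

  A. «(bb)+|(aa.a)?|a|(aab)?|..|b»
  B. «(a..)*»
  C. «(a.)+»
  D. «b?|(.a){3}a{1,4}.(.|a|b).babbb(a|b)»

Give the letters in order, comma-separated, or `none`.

A → match
B → no match
C → no match
D → no match

A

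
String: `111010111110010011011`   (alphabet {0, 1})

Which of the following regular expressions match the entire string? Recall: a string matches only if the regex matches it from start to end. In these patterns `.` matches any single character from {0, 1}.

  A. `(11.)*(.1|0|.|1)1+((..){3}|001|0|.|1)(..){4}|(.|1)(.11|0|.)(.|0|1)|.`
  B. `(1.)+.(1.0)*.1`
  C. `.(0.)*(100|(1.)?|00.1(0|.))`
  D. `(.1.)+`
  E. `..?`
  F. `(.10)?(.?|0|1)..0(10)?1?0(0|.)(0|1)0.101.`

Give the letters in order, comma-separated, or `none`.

B, D

A → no match
B → match
C → no match
D → match
E → no match
F → no match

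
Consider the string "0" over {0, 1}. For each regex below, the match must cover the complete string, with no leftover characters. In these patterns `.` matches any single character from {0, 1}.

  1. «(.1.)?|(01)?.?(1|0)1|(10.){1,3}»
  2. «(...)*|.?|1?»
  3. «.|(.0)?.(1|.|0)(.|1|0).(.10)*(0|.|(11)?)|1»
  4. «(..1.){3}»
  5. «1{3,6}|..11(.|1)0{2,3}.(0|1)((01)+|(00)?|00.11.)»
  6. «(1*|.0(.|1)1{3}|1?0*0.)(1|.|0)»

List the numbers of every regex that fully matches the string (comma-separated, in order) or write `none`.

2, 3, 6

1 → no match
2 → match
3 → match
4 → no match
5 → no match
6 → match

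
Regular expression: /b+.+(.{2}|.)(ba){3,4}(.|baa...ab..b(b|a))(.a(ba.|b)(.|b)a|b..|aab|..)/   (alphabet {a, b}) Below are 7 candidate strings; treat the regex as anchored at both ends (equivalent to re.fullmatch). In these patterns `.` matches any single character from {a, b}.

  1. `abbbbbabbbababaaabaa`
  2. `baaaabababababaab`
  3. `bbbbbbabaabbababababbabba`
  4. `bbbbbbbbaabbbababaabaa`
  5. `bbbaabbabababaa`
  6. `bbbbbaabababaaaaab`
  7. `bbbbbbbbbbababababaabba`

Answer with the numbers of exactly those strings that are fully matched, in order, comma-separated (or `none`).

2, 3, 4, 5, 7

1 → no match — must start with `b`
2 → match
3 → match
4 → match
5 → match
6 → no match
7 → match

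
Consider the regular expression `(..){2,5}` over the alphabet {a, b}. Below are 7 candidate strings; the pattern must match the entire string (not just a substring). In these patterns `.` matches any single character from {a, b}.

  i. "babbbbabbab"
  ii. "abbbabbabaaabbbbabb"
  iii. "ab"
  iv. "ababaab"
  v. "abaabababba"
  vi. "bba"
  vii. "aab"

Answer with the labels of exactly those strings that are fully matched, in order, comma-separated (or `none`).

i → no match
ii → no match
iii → no match
iv → no match
v → no match
vi → no match
vii → no match

none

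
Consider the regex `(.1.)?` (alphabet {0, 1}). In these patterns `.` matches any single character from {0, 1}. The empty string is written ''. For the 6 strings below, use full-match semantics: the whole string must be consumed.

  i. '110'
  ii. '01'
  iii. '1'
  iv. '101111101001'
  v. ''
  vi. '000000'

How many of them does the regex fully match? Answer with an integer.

2

i. '110' → match
ii. '01' → no match
iii. '1' → no match
iv. '101111101001' → no match
v. '' → match
vi. '000000' → no match
Total matched: 2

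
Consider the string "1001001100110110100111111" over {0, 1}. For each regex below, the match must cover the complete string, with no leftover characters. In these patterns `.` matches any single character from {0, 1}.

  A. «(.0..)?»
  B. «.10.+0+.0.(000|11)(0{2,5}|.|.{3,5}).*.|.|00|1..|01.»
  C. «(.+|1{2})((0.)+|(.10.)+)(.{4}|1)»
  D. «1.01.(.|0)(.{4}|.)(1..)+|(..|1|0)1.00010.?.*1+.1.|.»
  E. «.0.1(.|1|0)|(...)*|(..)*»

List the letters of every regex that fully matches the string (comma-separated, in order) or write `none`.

D

A → no match
B → no match
C → no match
D → match
E → no match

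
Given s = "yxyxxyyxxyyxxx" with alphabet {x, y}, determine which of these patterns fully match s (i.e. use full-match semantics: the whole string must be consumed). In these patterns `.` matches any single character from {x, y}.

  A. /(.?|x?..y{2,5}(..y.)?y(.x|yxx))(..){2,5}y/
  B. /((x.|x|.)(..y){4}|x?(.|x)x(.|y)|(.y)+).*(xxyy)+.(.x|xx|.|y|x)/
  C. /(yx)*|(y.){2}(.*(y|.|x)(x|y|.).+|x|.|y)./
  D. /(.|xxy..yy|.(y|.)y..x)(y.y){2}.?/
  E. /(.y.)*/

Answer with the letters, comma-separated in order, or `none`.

A → no match — must end with "y"
B → match
C → match
D → no match
E → no match

B, C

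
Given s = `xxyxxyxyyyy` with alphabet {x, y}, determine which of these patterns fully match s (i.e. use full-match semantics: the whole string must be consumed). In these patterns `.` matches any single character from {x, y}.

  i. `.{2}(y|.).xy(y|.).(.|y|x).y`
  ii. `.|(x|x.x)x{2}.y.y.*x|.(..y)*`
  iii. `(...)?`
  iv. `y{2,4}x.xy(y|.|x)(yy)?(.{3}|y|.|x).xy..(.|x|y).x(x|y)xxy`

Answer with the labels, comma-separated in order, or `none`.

i

i → match
ii → no match
iii → no match
iv → no match — must start with `y`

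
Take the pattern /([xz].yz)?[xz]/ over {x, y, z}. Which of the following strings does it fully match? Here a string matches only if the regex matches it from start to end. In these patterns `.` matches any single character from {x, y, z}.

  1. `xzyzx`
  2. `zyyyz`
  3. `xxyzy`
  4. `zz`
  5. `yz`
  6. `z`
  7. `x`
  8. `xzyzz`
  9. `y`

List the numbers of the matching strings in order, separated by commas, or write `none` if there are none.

1 → match
2 → no match
3 → no match
4 → no match
5 → no match
6 → match
7 → match
8 → match
9 → no match

1, 6, 7, 8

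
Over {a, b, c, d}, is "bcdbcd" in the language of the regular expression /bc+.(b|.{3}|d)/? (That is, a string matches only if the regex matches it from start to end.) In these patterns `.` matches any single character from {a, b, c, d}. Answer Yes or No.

Yes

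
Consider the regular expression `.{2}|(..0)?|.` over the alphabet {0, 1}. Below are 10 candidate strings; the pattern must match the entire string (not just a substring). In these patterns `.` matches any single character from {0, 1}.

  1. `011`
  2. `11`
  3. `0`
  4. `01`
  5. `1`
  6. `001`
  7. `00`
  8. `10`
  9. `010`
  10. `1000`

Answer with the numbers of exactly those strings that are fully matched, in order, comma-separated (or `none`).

1 → no match
2 → match
3 → match
4 → match
5 → match
6 → no match
7 → match
8 → match
9 → match
10 → no match

2, 3, 4, 5, 7, 8, 9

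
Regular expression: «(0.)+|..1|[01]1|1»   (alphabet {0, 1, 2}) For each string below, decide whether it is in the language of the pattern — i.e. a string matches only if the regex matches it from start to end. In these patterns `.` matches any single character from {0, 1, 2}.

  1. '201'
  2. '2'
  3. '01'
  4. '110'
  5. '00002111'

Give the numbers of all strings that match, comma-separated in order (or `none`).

1 → match
2 → no match
3 → match
4 → no match
5 → no match

1, 3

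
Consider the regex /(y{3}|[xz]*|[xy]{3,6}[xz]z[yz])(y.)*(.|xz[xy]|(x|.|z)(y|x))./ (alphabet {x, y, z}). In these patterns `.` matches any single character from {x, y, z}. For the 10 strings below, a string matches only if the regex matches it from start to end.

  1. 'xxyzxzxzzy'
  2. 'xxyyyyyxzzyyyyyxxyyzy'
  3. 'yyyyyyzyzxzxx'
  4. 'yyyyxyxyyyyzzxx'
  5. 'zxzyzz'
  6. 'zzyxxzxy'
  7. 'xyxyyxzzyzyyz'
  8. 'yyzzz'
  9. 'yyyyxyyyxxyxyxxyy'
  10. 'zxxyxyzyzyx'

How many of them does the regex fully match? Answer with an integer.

1 → no match
2 → no match
3 → match
4 → no match
5 → no match
6 → match
7 → match
8 → no match
9 → no match
10 → match
Total matched: 4

4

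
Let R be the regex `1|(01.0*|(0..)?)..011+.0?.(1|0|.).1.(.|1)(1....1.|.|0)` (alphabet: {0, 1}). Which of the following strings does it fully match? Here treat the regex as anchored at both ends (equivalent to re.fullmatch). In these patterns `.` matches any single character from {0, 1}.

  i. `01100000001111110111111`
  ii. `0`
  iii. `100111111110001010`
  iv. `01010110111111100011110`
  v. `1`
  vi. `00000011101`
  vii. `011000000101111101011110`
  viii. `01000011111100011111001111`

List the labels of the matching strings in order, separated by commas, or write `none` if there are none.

i, iii, v, vii, viii

i → match
ii → no match
iii → match
iv → no match
v → match
vi → no match
vii → match
viii → match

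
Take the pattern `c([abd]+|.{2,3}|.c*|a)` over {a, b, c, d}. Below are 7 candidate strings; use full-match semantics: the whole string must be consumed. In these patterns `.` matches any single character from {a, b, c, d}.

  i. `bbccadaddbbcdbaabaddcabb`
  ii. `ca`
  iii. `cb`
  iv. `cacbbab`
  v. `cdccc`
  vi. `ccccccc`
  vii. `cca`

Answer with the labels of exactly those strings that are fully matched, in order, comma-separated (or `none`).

i → no match — must start with `c`
ii → match
iii → match
iv → no match
v → match
vi → match
vii → match

ii, iii, v, vi, vii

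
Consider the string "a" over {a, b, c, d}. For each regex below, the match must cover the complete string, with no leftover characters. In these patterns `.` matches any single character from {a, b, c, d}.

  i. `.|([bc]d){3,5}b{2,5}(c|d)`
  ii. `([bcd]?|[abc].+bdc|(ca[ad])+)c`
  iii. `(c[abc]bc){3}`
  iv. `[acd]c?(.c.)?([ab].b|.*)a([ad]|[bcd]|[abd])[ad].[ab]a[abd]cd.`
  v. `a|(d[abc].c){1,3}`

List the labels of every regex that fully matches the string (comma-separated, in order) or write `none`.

i, v

i → match
ii → no match — must end with "c"
iii → no match — must start with "c"
iv → no match
v → match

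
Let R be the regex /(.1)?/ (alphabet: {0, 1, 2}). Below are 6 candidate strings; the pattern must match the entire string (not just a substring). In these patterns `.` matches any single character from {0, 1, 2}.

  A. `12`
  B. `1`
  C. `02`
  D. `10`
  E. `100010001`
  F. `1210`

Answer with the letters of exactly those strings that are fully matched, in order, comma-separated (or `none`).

none

A → no match
B → no match
C → no match
D → no match
E → no match
F → no match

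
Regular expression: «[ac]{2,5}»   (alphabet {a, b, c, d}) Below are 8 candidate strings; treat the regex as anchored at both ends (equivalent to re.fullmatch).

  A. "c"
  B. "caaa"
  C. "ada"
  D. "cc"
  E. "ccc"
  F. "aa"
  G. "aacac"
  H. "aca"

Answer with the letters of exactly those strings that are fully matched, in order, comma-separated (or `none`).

A. "c" → no match
B. "caaa" → match
C. "ada" → no match
D. "cc" → match
E. "ccc" → match
F. "aa" → match
G. "aacac" → match
H. "aca" → match

B, D, E, F, G, H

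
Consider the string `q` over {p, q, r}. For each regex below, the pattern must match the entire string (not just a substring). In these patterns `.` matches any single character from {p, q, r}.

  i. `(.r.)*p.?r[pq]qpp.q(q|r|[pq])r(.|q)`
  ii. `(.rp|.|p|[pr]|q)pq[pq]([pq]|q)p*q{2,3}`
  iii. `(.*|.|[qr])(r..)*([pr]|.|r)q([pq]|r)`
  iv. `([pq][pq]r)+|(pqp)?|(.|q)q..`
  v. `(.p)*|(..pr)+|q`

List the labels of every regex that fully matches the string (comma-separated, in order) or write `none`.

i → no match
ii → no match
iii → no match
iv → no match
v → match

v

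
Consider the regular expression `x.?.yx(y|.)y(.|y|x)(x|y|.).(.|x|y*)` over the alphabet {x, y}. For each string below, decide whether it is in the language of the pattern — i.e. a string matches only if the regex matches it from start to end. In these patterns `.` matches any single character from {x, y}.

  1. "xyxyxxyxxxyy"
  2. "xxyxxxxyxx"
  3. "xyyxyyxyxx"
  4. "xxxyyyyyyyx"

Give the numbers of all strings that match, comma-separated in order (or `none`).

1. "xyxyxxyxxxyy" → match
2. "xxyxxxxyxx" → no match
3. "xyyxyyxyxx" → match
4. "xxxyyyyyyyx" → no match

1, 3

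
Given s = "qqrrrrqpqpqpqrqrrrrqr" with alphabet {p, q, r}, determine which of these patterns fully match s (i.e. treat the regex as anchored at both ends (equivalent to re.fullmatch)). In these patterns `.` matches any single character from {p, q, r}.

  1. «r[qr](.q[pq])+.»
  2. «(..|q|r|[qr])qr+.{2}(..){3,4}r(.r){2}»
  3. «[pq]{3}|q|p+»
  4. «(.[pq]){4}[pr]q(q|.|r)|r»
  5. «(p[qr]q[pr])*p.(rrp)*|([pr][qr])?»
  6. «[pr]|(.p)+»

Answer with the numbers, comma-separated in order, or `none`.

1 → no match — must start with "r"
2 → match
3 → no match
4 → no match
5 → no match
6 → no match

2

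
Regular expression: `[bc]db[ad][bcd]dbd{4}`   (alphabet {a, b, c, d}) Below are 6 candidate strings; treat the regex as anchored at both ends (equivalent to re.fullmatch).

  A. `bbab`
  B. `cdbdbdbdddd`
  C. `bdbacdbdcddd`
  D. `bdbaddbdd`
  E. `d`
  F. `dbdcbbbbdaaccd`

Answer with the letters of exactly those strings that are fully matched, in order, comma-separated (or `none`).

B

A → no match — must end with `d`
B → match
C → no match
D → no match
E → no match
F → no match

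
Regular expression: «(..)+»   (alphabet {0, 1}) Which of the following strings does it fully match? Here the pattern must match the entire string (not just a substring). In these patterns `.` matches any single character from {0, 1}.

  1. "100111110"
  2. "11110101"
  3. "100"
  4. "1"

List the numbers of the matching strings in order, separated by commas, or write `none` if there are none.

2

1. "100111110" → no match
2. "11110101" → match
3. "100" → no match
4. "1" → no match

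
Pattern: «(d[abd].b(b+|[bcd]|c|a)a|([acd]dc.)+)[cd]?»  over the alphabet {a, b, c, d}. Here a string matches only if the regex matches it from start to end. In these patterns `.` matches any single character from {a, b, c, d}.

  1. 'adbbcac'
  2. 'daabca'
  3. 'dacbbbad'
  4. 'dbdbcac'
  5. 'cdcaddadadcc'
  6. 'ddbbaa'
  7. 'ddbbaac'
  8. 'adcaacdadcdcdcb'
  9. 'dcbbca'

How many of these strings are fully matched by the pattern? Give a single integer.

1 → no match
2 → match
3 → match
4 → match
5 → no match
6 → match
7 → match
8 → no match
9 → no match
Total matched: 5

5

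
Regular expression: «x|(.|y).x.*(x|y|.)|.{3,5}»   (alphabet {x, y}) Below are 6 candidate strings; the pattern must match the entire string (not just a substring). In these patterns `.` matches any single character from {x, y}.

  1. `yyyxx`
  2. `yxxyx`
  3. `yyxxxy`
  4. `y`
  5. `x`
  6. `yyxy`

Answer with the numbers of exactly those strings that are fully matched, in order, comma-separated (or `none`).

1, 2, 3, 5, 6

1 → match
2 → match
3 → match
4 → no match
5 → match
6 → match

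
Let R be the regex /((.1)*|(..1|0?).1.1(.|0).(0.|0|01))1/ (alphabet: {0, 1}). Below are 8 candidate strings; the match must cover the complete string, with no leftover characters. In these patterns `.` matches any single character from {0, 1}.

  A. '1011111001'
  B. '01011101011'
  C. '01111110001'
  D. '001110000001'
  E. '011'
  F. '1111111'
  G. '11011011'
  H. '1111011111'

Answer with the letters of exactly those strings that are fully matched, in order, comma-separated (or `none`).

B, C, E, F

A → no match
B → match
C → match
D → no match
E → match
F → match
G → no match
H → no match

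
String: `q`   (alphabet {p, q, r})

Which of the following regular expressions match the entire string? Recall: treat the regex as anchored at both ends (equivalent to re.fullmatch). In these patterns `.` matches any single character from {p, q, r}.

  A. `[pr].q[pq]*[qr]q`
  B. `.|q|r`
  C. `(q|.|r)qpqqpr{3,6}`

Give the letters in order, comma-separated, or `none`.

B

A → no match
B → match
C → no match — must end with `r`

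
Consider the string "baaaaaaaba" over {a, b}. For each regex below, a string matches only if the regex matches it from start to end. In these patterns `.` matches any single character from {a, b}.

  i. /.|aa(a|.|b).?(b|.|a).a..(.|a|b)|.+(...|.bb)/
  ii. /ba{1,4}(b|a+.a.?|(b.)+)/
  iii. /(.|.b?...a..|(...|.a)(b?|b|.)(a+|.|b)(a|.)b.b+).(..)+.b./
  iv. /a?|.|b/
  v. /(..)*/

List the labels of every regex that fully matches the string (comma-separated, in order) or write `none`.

i → match
ii → match
iii → no match
iv → no match
v → match

i, ii, v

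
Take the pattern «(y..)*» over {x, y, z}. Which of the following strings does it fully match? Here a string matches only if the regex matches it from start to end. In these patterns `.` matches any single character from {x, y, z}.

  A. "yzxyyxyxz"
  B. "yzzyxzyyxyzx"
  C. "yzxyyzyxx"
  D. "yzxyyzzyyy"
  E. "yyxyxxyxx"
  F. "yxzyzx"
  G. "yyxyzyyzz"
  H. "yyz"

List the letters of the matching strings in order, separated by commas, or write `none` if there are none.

A, B, C, E, F, G, H

A → match
B → match
C → match
D → no match
E → match
F → match
G → match
H → match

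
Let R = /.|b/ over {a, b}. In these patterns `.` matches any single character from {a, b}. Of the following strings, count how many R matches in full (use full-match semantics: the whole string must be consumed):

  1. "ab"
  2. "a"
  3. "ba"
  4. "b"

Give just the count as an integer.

2

1 → no match
2 → match
3 → no match
4 → match
Total matched: 2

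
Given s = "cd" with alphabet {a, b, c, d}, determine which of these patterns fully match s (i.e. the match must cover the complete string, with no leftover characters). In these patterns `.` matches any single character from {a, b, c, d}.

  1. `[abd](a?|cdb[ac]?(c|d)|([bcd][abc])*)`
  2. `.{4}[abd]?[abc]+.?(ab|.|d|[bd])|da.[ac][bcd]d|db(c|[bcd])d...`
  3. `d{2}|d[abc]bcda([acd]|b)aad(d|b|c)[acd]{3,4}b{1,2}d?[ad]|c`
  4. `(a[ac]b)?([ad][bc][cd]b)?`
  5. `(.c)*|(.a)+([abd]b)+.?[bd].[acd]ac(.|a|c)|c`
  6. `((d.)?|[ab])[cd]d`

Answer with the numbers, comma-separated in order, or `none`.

6

1 → no match
2 → no match
3 → no match
4 → no match
5 → no match
6 → match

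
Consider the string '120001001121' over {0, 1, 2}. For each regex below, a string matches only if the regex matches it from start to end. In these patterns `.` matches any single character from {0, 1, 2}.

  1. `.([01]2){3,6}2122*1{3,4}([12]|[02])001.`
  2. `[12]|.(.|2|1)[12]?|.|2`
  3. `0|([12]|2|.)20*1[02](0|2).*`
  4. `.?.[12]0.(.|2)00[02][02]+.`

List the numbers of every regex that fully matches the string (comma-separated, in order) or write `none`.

1 → no match
2 → no match
3 → match
4 → no match

3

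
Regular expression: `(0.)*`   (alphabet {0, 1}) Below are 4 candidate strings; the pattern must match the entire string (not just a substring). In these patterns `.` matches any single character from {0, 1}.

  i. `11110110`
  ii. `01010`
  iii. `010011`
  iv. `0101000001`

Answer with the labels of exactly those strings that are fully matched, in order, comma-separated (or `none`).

iv

i → no match
ii → no match
iii → no match
iv → match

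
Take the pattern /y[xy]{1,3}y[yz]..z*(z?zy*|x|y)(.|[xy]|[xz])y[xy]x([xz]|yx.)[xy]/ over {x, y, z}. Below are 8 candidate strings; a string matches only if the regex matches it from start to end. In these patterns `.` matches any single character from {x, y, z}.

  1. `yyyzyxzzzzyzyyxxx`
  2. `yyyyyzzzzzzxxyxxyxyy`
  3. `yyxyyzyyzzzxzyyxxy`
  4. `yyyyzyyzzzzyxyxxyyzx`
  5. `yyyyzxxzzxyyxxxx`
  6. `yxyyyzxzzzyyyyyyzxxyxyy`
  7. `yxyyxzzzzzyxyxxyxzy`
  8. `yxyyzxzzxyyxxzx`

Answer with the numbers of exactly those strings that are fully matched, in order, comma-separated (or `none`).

1 → match
2 → match
3 → match
4 → no match
5 → match
6 → no match
7 → match
8 → match

1, 2, 3, 5, 7, 8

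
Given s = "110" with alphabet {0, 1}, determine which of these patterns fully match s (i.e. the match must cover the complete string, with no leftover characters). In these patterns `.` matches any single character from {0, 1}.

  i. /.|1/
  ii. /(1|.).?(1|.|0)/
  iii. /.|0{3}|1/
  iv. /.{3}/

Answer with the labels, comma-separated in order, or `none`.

i → no match
ii → match
iii → no match
iv → match

ii, iv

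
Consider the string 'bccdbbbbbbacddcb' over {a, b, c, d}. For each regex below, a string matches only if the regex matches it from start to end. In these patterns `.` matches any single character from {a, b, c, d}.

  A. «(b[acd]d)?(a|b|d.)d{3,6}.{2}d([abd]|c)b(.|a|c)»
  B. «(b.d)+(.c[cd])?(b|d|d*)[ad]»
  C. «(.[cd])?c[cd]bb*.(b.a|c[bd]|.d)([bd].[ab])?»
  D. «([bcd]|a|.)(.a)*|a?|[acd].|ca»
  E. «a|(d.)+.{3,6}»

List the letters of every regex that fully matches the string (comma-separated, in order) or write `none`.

C

A → no match
B → no match
C → match
D → no match
E → no match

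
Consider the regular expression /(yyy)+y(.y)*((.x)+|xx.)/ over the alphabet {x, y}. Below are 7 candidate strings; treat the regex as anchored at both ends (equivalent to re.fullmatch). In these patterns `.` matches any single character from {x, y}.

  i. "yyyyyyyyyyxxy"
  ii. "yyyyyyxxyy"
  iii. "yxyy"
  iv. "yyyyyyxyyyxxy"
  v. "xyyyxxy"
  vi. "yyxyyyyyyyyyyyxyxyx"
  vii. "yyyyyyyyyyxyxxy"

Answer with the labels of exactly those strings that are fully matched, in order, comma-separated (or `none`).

i → match
ii → no match
iii → no match — must start with "yyy"
iv → match
v → no match — must start with "yyy"
vi → no match — must start with "yyy"
vii → match

i, iv, vii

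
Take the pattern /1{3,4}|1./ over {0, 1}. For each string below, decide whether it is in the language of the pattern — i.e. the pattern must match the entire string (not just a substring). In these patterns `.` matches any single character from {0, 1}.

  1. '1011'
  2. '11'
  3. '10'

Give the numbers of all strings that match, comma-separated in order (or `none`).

1 → no match
2 → match
3 → match

2, 3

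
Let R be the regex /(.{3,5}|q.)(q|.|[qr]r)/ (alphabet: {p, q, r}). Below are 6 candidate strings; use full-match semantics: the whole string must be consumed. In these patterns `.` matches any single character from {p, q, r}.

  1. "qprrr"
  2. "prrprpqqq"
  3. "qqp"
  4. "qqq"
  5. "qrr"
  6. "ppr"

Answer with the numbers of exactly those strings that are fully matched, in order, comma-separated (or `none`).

1 → match
2 → no match
3 → match
4 → match
5 → match
6 → no match

1, 3, 4, 5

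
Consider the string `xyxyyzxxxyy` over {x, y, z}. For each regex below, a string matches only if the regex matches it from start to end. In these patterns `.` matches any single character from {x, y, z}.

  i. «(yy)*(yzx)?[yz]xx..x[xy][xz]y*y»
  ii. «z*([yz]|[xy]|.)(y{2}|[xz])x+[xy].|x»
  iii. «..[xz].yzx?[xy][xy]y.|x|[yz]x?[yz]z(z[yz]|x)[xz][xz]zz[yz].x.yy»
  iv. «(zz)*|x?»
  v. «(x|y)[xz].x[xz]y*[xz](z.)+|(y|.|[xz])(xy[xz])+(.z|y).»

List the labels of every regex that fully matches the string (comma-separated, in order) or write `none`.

i → no match
ii → no match
iii → match
iv → no match
v → no match

iii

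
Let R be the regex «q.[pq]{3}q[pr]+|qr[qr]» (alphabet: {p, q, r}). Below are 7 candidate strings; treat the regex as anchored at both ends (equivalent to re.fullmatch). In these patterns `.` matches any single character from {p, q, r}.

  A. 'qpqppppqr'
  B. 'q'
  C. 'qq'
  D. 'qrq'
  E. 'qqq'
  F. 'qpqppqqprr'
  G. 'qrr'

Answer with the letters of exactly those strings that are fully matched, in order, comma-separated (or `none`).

A → no match
B → no match
C → no match
D → match
E → no match
F → no match
G → match

D, G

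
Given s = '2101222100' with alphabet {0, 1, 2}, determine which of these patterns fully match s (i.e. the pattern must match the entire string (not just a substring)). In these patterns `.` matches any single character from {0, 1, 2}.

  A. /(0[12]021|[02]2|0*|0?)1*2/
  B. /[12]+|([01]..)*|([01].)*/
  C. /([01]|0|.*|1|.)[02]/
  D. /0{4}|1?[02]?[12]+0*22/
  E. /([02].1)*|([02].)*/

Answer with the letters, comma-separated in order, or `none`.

A → no match — must end with '2'
B → no match
C → match
D → no match
E → match

C, E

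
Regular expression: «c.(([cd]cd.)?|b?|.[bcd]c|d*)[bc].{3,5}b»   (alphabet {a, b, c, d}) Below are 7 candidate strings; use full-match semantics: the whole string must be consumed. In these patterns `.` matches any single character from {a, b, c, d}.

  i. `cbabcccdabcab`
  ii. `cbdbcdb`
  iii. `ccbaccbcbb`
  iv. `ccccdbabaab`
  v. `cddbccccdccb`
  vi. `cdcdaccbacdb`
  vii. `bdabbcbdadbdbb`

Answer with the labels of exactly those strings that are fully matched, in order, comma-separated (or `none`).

v

i → no match
ii → no match
iii → no match
iv → no match
v → match
vi → no match
vii → no match — must start with `c`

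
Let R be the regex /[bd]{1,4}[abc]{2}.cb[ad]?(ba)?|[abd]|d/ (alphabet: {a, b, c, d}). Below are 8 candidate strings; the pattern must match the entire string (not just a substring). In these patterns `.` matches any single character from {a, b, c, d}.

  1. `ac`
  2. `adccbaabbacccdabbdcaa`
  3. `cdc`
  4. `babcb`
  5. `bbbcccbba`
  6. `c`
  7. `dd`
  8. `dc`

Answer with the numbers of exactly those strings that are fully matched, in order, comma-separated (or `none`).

1 → no match
2 → no match
3 → no match
4 → no match
5 → match
6 → no match
7 → no match
8 → no match

5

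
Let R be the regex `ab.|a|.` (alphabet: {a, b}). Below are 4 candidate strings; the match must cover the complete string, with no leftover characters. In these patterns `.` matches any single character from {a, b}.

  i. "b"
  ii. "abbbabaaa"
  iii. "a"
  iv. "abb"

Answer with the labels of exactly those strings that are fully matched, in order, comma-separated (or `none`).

i, iii, iv

i → match
ii → no match
iii → match
iv → match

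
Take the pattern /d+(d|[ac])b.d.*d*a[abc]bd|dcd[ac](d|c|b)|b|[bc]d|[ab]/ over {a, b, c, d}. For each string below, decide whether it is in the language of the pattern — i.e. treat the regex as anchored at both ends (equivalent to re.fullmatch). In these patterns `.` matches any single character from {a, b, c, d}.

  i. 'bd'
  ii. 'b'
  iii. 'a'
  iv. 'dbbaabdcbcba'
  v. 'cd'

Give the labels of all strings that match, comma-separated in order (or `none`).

i → match
ii → match
iii → match
iv → no match
v → match

i, ii, iii, v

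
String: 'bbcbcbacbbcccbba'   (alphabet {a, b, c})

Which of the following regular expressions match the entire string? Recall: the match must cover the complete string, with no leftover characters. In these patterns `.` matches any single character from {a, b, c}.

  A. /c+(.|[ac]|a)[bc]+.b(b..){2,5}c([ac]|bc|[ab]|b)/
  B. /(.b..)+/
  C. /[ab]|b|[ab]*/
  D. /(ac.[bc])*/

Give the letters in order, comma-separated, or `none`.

B

A → no match — must start with 'c'
B → match
C → no match
D → no match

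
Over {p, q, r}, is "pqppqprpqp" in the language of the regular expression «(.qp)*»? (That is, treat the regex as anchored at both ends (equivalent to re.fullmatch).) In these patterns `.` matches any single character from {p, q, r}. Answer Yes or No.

No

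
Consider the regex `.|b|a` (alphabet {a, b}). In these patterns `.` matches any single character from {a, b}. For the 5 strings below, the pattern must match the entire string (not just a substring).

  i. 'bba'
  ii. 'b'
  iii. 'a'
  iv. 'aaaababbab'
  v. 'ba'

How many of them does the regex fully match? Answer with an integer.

2

i → no match
ii → match
iii → match
iv → no match
v → no match
Total matched: 2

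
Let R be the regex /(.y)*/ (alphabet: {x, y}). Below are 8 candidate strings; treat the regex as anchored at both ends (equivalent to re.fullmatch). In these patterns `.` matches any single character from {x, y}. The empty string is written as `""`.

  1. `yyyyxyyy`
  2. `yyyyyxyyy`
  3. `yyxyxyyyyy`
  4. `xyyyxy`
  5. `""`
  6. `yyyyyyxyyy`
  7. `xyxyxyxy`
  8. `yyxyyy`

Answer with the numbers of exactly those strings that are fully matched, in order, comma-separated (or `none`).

1, 3, 4, 5, 6, 7, 8

1 → match
2 → no match
3 → match
4 → match
5 → match
6 → match
7 → match
8 → match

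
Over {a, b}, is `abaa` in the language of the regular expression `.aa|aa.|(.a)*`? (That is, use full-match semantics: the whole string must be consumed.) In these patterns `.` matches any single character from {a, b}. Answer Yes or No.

No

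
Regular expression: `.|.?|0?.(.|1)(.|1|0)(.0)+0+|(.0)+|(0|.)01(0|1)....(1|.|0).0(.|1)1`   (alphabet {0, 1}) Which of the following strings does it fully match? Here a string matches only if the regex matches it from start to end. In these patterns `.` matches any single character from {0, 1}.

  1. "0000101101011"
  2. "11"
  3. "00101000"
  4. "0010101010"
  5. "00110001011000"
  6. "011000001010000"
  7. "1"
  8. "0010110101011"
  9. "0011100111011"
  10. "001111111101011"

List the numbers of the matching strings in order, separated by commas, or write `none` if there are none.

1 → no match
2 → no match
3 → match
4 → match
5 → no match
6 → match
7 → match
8 → match
9 → match
10 → no match

3, 4, 6, 7, 8, 9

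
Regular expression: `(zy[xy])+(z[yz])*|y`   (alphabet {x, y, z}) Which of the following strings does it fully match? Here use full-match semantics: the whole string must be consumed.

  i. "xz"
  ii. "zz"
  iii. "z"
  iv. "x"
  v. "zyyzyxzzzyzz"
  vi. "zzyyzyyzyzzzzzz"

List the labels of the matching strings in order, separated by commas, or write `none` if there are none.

i → no match
ii → no match
iii → no match
iv → no match
v → match
vi → no match

v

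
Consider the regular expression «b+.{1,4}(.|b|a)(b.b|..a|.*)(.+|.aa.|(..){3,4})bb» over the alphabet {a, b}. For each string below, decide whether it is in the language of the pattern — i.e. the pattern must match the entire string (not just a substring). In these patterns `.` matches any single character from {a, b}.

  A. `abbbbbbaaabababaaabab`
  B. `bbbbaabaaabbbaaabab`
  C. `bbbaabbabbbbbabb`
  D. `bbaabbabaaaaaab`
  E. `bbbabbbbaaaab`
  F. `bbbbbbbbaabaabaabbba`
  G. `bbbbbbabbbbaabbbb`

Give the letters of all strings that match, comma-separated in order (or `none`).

C, G

A → no match — must start with `b`
B → no match — must end with `bb`
C → match
D → no match — must end with `bb`
E → no match — must end with `bb`
F → no match — must end with `bb`
G → match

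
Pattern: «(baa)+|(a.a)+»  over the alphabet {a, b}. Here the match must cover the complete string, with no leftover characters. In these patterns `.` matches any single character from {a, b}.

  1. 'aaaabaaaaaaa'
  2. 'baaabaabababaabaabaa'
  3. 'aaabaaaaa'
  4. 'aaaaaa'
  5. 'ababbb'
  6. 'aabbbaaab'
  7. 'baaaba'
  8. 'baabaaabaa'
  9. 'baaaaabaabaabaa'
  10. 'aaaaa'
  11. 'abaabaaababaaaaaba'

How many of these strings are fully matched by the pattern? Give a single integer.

1 → match
2 → no match
3 → no match
4 → match
5 → no match
6 → no match
7 → no match
8 → no match
9 → no match
10 → no match
11 → no match
Total matched: 2

2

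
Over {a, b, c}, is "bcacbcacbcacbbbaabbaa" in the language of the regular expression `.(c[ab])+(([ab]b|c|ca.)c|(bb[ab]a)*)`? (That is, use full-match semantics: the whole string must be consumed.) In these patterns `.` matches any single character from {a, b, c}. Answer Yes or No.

Yes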